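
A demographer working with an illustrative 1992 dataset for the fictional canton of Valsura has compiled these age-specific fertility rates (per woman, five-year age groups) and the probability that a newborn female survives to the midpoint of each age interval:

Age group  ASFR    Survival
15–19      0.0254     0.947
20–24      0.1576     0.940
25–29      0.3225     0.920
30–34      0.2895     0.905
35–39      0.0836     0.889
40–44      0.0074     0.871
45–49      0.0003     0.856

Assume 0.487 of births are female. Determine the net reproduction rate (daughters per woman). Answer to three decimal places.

1.977

Proportion female at birth = 0.487.
Survival-weighted fertility by age (5·fₓ·Sₓ):
  15–19: 5 × 0.0254 × 0.947 = 0.12027
  20–24: 5 × 0.1576 × 0.940 = 0.74072
  25–29: 5 × 0.3225 × 0.920 = 1.48350
  30–34: 5 × 0.2895 × 0.905 = 1.30999
  35–39: 5 × 0.0836 × 0.889 = 0.37160
  40–44: 5 × 0.0074 × 0.871 = 0.03223
  45–49: 5 × 0.0003 × 0.856 = 0.00128
Sum = 4.05959
NRR = 0.487 × 4.05959 = 1.97702
With NRR above 1 the population is above replacement fertility.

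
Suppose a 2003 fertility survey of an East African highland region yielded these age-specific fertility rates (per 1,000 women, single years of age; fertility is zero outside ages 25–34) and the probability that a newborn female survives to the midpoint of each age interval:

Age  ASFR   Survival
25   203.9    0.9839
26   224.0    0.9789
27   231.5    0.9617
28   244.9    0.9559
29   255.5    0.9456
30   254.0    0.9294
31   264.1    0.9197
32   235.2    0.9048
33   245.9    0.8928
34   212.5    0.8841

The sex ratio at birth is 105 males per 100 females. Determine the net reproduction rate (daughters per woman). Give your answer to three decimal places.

Proportion female at birth = 100 / (100 + 105) = 0.48780.
Per-age-group product (1 × ASFR × survival probability):
  25: 1 × 203.9/1000 × 0.9839 = 0.20062
  26: 1 × 224.0/1000 × 0.9789 = 0.21927
  27: 1 × 231.5/1000 × 0.9617 = 0.22263
  28: 1 × 244.9/1000 × 0.9559 = 0.23410
  29: 1 × 255.5/1000 × 0.9456 = 0.24160
  30: 1 × 254.0/1000 × 0.9294 = 0.23607
  31: 1 × 264.1/1000 × 0.9197 = 0.24289
  32: 1 × 235.2/1000 × 0.9048 = 0.21281
  33: 1 × 245.9/1000 × 0.8928 = 0.21954
  34: 1 × 212.5/1000 × 0.8841 = 0.18787
Sum = 2.21740
NRR = 0.48780 × 2.21740 = 1.08165
An NRR exceeding 1 indicates intrinsic growth under these rates.

1.082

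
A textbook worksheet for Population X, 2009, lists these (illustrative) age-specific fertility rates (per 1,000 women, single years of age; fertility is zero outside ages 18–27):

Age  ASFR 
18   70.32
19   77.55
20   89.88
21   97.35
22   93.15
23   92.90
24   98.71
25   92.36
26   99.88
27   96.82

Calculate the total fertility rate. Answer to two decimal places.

Sum of ASFRs = 70.32 + 77.55 + 89.88 + 97.35 + 93.15 + 92.90 + 98.71 + 92.36 + 99.88 + 96.82 = 908.92
TFR = 908.92 / 1000 = 0.90892

0.91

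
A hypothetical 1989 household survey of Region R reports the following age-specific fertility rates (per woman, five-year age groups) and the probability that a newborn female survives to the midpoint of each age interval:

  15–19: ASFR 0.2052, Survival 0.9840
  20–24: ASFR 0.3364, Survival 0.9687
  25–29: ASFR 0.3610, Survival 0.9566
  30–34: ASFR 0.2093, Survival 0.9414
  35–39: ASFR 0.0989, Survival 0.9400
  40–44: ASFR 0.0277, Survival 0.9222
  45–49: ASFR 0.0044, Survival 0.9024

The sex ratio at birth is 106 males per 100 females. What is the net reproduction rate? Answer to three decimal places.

Proportion female at birth = 100 / (100 + 106) = 0.48544.
Each age group contributes 5 × ASFR × survival:
  15–19: 5 × 0.2052 × 0.9840 = 1.00958
  20–24: 5 × 0.3364 × 0.9687 = 1.62935
  25–29: 5 × 0.3610 × 0.9566 = 1.72666
  30–34: 5 × 0.2093 × 0.9414 = 0.98518
  35–39: 5 × 0.0989 × 0.9400 = 0.46483
  40–44: 5 × 0.0277 × 0.9222 = 0.12772
  45–49: 5 × 0.0044 × 0.9024 = 0.01985
Sum = 5.96317
NRR = 0.48544 × 5.96317 = 2.89476

2.895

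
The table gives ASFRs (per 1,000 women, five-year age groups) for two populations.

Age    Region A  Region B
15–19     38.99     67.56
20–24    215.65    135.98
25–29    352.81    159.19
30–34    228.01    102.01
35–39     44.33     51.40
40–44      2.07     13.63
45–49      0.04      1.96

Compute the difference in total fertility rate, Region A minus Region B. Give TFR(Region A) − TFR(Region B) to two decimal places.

1.75

Region A:
  Sum of ASFRs = 38.99 + 215.65 + 352.81 + 228.01 + 44.33 + 2.07 + 0.04 = 881.90
  TFR = 5 × 881.90 / 1000 = 4.4095
Region B:
  Sum of ASFRs = 67.56 + 135.98 + 159.19 + 102.01 + 51.40 + 13.63 + 1.96 = 531.73
  TFR = 5 × 531.73 / 1000 = 2.65865
Difference = 4.4095 − 2.65865 = 1.75085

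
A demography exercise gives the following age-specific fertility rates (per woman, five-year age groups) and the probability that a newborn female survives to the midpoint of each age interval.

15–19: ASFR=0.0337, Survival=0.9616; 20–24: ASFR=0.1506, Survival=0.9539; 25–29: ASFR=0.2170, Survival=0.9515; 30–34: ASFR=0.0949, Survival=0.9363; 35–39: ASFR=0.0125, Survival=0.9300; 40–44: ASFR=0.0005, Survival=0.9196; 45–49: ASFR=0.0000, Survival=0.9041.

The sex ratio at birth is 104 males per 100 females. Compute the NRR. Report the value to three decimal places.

Proportion female at birth = 100 / (100 + 104) = 0.49020.
Weighting each age-specific rate by interval width and survival:
  15–19: 5 × 0.0337 × 0.9616 = 0.16203
  20–24: 5 × 0.1506 × 0.9539 = 0.71829
  25–29: 5 × 0.2170 × 0.9515 = 1.03238
  30–34: 5 × 0.0949 × 0.9363 = 0.44427
  35–39: 5 × 0.0125 × 0.9300 = 0.05813
  40–44: 5 × 0.0005 × 0.9196 = 0.00230
  45–49: 5 × 0.0000 × 0.9041 = 0.00000
Sum = 2.41740
NRR = 0.49020 × 2.41740 = 1.18501
An NRR exceeding 1 indicates intrinsic growth under these rates.

1.185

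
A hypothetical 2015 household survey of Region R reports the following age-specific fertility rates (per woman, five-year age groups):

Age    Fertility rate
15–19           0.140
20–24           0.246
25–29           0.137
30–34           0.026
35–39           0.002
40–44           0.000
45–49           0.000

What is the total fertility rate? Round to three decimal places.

2.755

Sum of ASFRs = 0.140 + 0.246 + 0.137 + 0.026 + 0.002 + 0.000 + 0.000 = 0.551
TFR = 5 × 0.551 = 2.755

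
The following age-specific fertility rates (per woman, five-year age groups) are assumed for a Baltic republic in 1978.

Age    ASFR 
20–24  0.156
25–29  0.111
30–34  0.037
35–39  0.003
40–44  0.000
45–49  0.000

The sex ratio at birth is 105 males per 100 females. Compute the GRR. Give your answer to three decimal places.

0.749

Proportion female at birth = 100 / (100 + 105) = 0.48780.
Sum of ASFRs = 0.156 + 0.111 + 0.037 + 0.003 + 0.000 + 0.000 = 0.307
TFR = 5 × 0.307 = 1.535
GRR = 0.48780 × 1.535 = 0.74877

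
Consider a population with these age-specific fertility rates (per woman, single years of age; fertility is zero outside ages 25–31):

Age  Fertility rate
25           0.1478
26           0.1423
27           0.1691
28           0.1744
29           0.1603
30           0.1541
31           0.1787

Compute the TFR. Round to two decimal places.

Sum of ASFRs = 0.1478 + 0.1423 + 0.1691 + 0.1744 + 0.1603 + 0.1541 + 0.1787 = 1.1267
TFR = 1.1267

1.13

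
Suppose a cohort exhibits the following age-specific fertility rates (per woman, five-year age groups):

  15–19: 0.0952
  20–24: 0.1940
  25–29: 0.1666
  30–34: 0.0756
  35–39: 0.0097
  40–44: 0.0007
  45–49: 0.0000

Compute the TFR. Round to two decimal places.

Sum of ASFRs = 0.0952 + 0.1940 + 0.1666 + 0.0756 + 0.0097 + 0.0007 + 0.0000 = 0.5418
TFR = 5 × 0.5418 = 2.709

2.71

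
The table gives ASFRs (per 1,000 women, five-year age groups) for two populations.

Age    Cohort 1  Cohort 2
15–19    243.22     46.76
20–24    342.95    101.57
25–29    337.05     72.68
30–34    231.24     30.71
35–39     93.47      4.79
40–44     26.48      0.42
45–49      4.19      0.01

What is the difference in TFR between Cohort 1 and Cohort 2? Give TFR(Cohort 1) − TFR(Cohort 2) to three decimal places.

5.108

Cohort 1:
  Sum of ASFRs = 243.22 + 342.95 + 337.05 + 231.24 + 93.47 + 26.48 + 4.19 = 1278.60
  TFR = 5 × 1278.60 / 1000 = 6.393
Cohort 2:
  Sum of ASFRs = 46.76 + 101.57 + 72.68 + 30.71 + 4.79 + 0.42 + 0.01 = 256.94
  TFR = 5 × 256.94 / 1000 = 1.2847
Difference = 6.393 − 1.2847 = 5.1083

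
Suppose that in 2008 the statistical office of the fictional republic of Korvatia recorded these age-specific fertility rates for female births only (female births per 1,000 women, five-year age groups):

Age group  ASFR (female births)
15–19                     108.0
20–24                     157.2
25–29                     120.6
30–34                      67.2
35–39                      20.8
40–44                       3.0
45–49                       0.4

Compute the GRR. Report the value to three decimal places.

Sum of female ASFRs = 108.0 + 157.2 + 120.6 + 67.2 + 20.8 + 3.0 + 0.4 = 477.2
GRR = 5 × 477.2 / 1000 = 2.386

2.386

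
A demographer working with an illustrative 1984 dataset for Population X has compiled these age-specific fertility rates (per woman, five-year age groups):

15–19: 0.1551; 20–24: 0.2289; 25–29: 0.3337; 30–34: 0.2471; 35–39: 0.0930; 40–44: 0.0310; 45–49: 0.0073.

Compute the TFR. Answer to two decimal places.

5.48

Sum of ASFRs = 0.1551 + 0.2289 + 0.3337 + 0.2471 + 0.0930 + 0.0310 + 0.0073 = 1.0961
TFR = 5 × 1.0961 = 5.4805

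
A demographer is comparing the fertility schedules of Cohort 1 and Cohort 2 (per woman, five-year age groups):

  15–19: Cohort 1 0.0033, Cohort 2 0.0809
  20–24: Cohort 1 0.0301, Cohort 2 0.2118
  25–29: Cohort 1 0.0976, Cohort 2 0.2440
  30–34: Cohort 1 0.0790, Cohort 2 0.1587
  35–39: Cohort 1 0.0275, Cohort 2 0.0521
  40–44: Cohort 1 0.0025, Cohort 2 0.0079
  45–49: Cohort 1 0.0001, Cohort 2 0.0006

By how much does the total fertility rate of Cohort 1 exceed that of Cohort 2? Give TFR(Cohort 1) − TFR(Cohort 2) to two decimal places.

-2.58

Cohort 1:
  Sum of ASFRs = 0.0033 + 0.0301 + 0.0976 + 0.0790 + 0.0275 + 0.0025 + 0.0001 = 0.2401
  TFR = 5 × 0.2401 = 1.2005
Cohort 2:
  Sum of ASFRs = 0.0809 + 0.2118 + 0.2440 + 0.1587 + 0.0521 + 0.0079 + 0.0006 = 0.7560
  TFR = 5 × 0.7560 = 3.78
Difference = 1.2005 − 3.78 = -2.5795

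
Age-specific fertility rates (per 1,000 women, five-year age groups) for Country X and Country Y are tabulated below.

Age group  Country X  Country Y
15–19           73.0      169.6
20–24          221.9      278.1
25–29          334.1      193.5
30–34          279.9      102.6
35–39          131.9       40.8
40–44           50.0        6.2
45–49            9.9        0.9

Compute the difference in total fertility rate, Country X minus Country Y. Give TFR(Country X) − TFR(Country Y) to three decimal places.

1.545

Country X:
  Sum of ASFRs = 73.0 + 221.9 + 334.1 + 279.9 + 131.9 + 50.0 + 9.9 = 1100.7
  TFR = 5 × 1100.7 / 1000 = 5.5035
Country Y:
  Sum of ASFRs = 169.6 + 278.1 + 193.5 + 102.6 + 40.8 + 6.2 + 0.9 = 791.7
  TFR = 5 × 791.7 / 1000 = 3.9585
Difference = 5.5035 − 3.9585 = 1.545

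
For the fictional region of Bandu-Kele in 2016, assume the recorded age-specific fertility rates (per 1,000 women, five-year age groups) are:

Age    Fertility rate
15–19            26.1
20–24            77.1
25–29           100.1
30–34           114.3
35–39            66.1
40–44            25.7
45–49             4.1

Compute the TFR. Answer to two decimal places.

2.07

Sum of ASFRs = 26.1 + 77.1 + 100.1 + 114.3 + 66.1 + 25.7 + 4.1 = 413.5
TFR = 5 × 413.5 / 1000 = 2.0675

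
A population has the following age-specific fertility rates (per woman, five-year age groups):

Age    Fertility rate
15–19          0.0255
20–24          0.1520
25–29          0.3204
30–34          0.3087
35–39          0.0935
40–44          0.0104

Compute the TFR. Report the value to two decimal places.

4.55

Sum of ASFRs = 0.0255 + 0.1520 + 0.3204 + 0.3087 + 0.0935 + 0.0104 = 0.9105
TFR = 5 × 0.9105 = 4.5525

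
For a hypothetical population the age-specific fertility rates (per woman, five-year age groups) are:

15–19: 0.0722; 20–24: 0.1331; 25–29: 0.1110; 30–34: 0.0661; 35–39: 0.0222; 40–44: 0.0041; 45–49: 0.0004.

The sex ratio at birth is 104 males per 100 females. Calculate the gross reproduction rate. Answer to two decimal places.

Proportion female at birth = 100 / (100 + 104) = 0.49020.
Sum of ASFRs = 0.0722 + 0.1331 + 0.1110 + 0.0661 + 0.0222 + 0.0041 + 0.0004 = 0.4091
TFR = 5 × 0.4091 = 2.0455
GRR = 0.49020 × 2.0455 = 1.00270

1.00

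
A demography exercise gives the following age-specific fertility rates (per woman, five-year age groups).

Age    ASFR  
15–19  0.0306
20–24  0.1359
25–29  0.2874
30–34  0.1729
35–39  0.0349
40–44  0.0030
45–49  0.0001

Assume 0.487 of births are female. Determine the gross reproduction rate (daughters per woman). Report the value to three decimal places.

Proportion female at birth = 0.487.
Sum of ASFRs = 0.0306 + 0.1359 + 0.2874 + 0.1729 + 0.0349 + 0.0030 + 0.0001 = 0.6648
TFR = 5 × 0.6648 = 3.324
GRR = 0.487 × 3.324 = 1.61879

1.619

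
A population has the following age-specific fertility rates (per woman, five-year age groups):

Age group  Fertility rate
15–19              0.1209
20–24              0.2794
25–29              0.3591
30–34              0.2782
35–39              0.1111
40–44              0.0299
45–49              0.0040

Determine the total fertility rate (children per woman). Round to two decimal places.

5.91

Sum of ASFRs = 0.1209 + 0.2794 + 0.3591 + 0.2782 + 0.1111 + 0.0299 + 0.0040 = 1.1826
TFR = 5 × 1.1826 = 5.913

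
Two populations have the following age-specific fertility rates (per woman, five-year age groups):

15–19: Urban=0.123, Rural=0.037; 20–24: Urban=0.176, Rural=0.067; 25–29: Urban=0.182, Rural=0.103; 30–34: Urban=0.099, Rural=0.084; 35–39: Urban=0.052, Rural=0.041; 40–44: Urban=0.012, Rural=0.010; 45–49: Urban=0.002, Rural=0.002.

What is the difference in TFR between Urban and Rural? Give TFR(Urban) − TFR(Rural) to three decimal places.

1.510

Urban:
  Sum of ASFRs = 0.123 + 0.176 + 0.182 + 0.099 + 0.052 + 0.012 + 0.002 = 0.646
  TFR = 5 × 0.646 = 3.23
Rural:
  Sum of ASFRs = 0.037 + 0.067 + 0.103 + 0.084 + 0.041 + 0.010 + 0.002 = 0.344
  TFR = 5 × 0.344 = 1.72
Difference = 3.23 − 1.72 = 1.51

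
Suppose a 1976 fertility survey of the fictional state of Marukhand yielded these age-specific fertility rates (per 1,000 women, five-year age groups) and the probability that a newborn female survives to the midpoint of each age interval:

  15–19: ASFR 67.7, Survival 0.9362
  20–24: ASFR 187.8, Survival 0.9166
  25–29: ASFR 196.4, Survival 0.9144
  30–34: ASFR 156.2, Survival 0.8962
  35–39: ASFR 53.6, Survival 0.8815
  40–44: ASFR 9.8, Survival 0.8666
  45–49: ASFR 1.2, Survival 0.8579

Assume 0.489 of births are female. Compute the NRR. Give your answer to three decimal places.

Proportion female at birth = 0.489.
Survival-weighted fertility by age (5·fₓ·Sₓ):
  15–19: 5 × 67.7/1000 × 0.9362 = 0.31690
  20–24: 5 × 187.8/1000 × 0.9166 = 0.86069
  25–29: 5 × 196.4/1000 × 0.9144 = 0.89794
  30–34: 5 × 156.2/1000 × 0.8962 = 0.69993
  35–39: 5 × 53.6/1000 × 0.8815 = 0.23624
  40–44: 5 × 9.8/1000 × 0.8666 = 0.04246
  45–49: 5 × 1.2/1000 × 0.8579 = 0.00515
Sum = 3.05931
NRR = 0.489 × 3.05931 = 1.49600

1.496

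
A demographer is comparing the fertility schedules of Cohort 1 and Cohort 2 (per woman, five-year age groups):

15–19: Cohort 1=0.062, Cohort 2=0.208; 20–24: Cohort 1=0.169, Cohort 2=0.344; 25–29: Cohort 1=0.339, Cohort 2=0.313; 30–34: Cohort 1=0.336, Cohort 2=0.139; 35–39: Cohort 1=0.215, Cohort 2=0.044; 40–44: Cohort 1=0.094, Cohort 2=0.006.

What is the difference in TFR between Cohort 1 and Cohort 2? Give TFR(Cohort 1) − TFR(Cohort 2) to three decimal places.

0.805

Cohort 1:
  Sum of ASFRs = 0.062 + 0.169 + 0.339 + 0.336 + 0.215 + 0.094 = 1.215
  TFR = 5 × 1.215 = 6.075
Cohort 2:
  Sum of ASFRs = 0.208 + 0.344 + 0.313 + 0.139 + 0.044 + 0.006 = 1.054
  TFR = 5 × 1.054 = 5.27
Difference = 6.075 − 5.27 = 0.805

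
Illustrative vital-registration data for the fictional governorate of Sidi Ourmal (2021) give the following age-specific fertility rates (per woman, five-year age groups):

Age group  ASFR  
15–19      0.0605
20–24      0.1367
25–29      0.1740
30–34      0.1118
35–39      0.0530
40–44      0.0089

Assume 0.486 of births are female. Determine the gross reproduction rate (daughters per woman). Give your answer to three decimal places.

1.324

Proportion female at birth = 0.486.
Sum of ASFRs = 0.0605 + 0.1367 + 0.1740 + 0.1118 + 0.0530 + 0.0089 = 0.5449
TFR = 5 × 0.5449 = 2.7245
GRR = 0.486 × 2.7245 = 1.32411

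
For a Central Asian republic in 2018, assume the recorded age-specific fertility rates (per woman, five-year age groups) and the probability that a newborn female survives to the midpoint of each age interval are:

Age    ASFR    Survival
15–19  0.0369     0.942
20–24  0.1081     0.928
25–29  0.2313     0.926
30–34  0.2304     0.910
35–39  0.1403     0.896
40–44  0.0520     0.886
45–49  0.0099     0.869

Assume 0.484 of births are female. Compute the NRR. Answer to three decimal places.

1.789

Proportion female at birth = 0.484.
Survival-weighted fertility by age (5·fₓ·Sₓ):
  15–19: 5 × 0.0369 × 0.942 = 0.17380
  20–24: 5 × 0.1081 × 0.928 = 0.50158
  25–29: 5 × 0.2313 × 0.926 = 1.07092
  30–34: 5 × 0.2304 × 0.910 = 1.04832
  35–39: 5 × 0.1403 × 0.896 = 0.62854
  40–44: 5 × 0.0520 × 0.886 = 0.23036
  45–49: 5 × 0.0099 × 0.869 = 0.04302
Sum = 3.69654
NRR = 0.484 × 3.69654 = 1.78913
An NRR exceeding 1 indicates intrinsic growth under these rates.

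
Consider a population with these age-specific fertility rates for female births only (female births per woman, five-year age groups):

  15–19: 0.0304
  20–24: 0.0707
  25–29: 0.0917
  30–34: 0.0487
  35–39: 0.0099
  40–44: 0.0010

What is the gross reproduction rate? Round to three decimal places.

Sum of female ASFRs = 0.0304 + 0.0707 + 0.0917 + 0.0487 + 0.0099 + 0.0010 = 0.2524
GRR = 5 × 0.2524 = 1.262

1.262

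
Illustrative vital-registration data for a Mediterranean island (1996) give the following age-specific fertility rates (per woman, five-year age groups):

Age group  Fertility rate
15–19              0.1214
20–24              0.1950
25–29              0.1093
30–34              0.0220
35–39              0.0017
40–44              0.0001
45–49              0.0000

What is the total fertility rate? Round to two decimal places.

2.25

Sum of ASFRs = 0.1214 + 0.1950 + 0.1093 + 0.0220 + 0.0017 + 0.0001 + 0.0000 = 0.4495
TFR = 5 × 0.4495 = 2.2475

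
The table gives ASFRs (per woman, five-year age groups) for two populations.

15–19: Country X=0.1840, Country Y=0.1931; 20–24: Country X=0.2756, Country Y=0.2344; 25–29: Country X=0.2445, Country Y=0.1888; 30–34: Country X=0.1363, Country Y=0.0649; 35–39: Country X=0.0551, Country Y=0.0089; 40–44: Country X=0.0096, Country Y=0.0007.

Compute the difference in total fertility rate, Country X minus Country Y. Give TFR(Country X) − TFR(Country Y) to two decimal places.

1.07

Country X:
  Sum of ASFRs = 0.1840 + 0.2756 + 0.2445 + 0.1363 + 0.0551 + 0.0096 = 0.9051
  TFR = 5 × 0.9051 = 4.5255
Country Y:
  Sum of ASFRs = 0.1931 + 0.2344 + 0.1888 + 0.0649 + 0.0089 + 0.0007 = 0.6908
  TFR = 5 × 0.6908 = 3.454
Difference = 4.5255 − 3.454 = 1.0715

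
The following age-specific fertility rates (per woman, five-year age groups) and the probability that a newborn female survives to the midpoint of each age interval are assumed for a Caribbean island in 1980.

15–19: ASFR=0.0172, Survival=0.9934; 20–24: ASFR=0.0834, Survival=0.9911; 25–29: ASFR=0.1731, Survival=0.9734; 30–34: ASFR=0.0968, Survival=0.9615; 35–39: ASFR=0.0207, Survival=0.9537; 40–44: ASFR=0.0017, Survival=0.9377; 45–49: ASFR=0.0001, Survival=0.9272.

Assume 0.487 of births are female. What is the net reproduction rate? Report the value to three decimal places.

Proportion female at birth = 0.487.
Each age group contributes 5 × ASFR × survival:
  15–19: 5 × 0.0172 × 0.9934 = 0.08543
  20–24: 5 × 0.0834 × 0.9911 = 0.41329
  25–29: 5 × 0.1731 × 0.9734 = 0.84248
  30–34: 5 × 0.0968 × 0.9615 = 0.46537
  35–39: 5 × 0.0207 × 0.9537 = 0.09871
  40–44: 5 × 0.0017 × 0.9377 = 0.00797
  45–49: 5 × 0.0001 × 0.9272 = 0.00046
Sum = 1.91371
NRR = 0.487 × 1.91371 = 0.93198
NRR < 1, so the cohort does not fully replace itself.

0.932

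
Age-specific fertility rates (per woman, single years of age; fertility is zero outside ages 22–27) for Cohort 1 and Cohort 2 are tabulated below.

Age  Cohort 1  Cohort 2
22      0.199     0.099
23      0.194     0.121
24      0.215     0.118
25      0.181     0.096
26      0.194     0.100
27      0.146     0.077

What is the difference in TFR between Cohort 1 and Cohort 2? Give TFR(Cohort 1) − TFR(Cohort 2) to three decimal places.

0.518

Cohort 1:
  Sum of ASFRs = 0.199 + 0.194 + 0.215 + 0.181 + 0.194 + 0.146 = 1.129
  TFR = 1.129
Cohort 2:
  Sum of ASFRs = 0.099 + 0.121 + 0.118 + 0.096 + 0.100 + 0.077 = 0.611
  TFR = 0.611
Difference = 1.129 − 0.611 = 0.518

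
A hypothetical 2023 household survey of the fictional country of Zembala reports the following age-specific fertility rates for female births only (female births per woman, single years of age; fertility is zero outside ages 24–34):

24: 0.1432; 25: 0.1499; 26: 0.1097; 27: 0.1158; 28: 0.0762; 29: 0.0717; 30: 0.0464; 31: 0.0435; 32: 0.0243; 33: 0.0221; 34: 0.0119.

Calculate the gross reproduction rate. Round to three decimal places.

0.815

Sum of female ASFRs = 0.1432 + 0.1499 + 0.1097 + 0.1158 + 0.0762 + 0.0717 + 0.0464 + 0.0435 + 0.0243 + 0.0221 + 0.0119 = 0.8147
GRR = 0.8147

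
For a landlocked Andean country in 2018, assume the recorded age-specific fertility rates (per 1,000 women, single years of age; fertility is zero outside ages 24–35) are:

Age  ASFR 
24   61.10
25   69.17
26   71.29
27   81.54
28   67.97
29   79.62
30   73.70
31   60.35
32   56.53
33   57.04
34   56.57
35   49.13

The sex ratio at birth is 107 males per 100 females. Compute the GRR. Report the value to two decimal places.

Proportion female at birth = 100 / (100 + 107) = 0.48309.
Sum of ASFRs = 61.10 + 69.17 + 71.29 + 81.54 + 67.97 + 79.62 + 73.70 + 60.35 + 56.53 + 57.04 + 56.57 + 49.13 = 784.01
TFR = 784.01 / 1000 = 0.78401
GRR = 0.48309 × 0.78401 = 0.37875

0.38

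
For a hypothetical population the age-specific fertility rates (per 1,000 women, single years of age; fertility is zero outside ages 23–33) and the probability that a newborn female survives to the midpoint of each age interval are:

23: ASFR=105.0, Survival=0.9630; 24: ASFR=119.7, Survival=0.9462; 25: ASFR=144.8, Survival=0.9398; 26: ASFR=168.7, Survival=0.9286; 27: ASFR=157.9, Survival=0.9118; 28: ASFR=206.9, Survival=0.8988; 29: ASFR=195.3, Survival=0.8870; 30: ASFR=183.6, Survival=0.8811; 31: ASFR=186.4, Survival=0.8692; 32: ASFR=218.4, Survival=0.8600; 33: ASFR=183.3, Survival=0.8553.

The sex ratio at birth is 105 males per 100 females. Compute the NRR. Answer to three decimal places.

0.819

Proportion female at birth = 100 / (100 + 105) = 0.48780.
Survival-weighted fertility by age (1·fₓ·Sₓ):
  23: 1 × 105.0/1000 × 0.9630 = 0.10112
  24: 1 × 119.7/1000 × 0.9462 = 0.11326
  25: 1 × 144.8/1000 × 0.9398 = 0.13608
  26: 1 × 168.7/1000 × 0.9286 = 0.15665
  27: 1 × 157.9/1000 × 0.9118 = 0.14397
  28: 1 × 206.9/1000 × 0.8988 = 0.18596
  29: 1 × 195.3/1000 × 0.8870 = 0.17323
  30: 1 × 183.6/1000 × 0.8811 = 0.16177
  31: 1 × 186.4/1000 × 0.8692 = 0.16202
  32: 1 × 218.4/1000 × 0.8600 = 0.18782
  33: 1 × 183.3/1000 × 0.8553 = 0.15678
Sum = 1.67866
NRR = 0.48780 × 1.67866 = 0.81885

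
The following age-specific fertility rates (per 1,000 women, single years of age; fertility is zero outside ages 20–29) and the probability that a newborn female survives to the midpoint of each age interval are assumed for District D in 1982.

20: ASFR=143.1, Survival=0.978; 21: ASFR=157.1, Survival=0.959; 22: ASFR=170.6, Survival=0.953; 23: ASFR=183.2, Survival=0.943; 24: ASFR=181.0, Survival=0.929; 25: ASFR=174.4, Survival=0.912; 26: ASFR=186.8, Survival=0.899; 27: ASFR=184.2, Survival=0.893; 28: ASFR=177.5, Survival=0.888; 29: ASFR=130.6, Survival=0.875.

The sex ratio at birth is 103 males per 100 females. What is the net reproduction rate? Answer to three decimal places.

0.767

Proportion female at birth = 100 / (100 + 103) = 0.49261.
Weighting each age-specific rate by interval width and survival:
  20: 1 × 143.1/1000 × 0.978 = 0.13995
  21: 1 × 157.1/1000 × 0.959 = 0.15066
  22: 1 × 170.6/1000 × 0.953 = 0.16258
  23: 1 × 183.2/1000 × 0.943 = 0.17276
  24: 1 × 181.0/1000 × 0.929 = 0.16815
  25: 1 × 174.4/1000 × 0.912 = 0.15905
  26: 1 × 186.8/1000 × 0.899 = 0.16793
  27: 1 × 184.2/1000 × 0.893 = 0.16449
  28: 1 × 177.5/1000 × 0.888 = 0.15762
  29: 1 × 130.6/1000 × 0.875 = 0.11428
Sum = 1.55747
NRR = 0.49261 × 1.55747 = 0.76723
With NRR below 1 the population is below replacement fertility.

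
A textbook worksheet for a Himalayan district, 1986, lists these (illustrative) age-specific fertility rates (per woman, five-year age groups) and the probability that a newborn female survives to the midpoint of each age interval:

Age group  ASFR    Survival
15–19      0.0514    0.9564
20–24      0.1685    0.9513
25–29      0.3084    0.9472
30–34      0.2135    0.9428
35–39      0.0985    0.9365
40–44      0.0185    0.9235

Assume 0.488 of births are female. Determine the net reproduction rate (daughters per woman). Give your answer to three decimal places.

1.982

Proportion female at birth = 0.488.
Weighting each age-specific rate by interval width and survival:
  15–19: 5 × 0.0514 × 0.9564 = 0.24579
  20–24: 5 × 0.1685 × 0.9513 = 0.80147
  25–29: 5 × 0.3084 × 0.9472 = 1.46058
  30–34: 5 × 0.2135 × 0.9428 = 1.00644
  35–39: 5 × 0.0985 × 0.9365 = 0.46123
  40–44: 5 × 0.0185 × 0.9235 = 0.08542
Sum = 4.06093
NRR = 0.488 × 4.06093 = 1.98173
NRR > 1, so each generation more than replaces itself.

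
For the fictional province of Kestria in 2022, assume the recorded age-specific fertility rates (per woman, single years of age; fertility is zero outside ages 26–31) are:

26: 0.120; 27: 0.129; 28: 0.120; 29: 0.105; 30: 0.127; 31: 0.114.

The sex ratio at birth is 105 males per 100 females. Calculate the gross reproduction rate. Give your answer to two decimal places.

Proportion female at birth = 100 / (100 + 105) = 0.48780.
Sum of ASFRs = 0.120 + 0.129 + 0.120 + 0.105 + 0.127 + 0.114 = 0.715
TFR = 0.715
GRR = 0.48780 × 0.715 = 0.34878

0.35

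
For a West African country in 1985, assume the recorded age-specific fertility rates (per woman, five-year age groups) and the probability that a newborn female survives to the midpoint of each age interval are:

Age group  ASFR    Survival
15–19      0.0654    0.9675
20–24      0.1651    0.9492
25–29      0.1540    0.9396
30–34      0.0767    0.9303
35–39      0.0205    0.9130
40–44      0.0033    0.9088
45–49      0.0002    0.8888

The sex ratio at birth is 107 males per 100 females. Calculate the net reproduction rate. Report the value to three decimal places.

1.106

Proportion female at birth = 100 / (100 + 107) = 0.48309.
Each age group contributes 5 × ASFR × survival:
  15–19: 5 × 0.0654 × 0.9675 = 0.31637
  20–24: 5 × 0.1651 × 0.9492 = 0.78356
  25–29: 5 × 0.1540 × 0.9396 = 0.72349
  30–34: 5 × 0.0767 × 0.9303 = 0.35677
  35–39: 5 × 0.0205 × 0.9130 = 0.09358
  40–44: 5 × 0.0033 × 0.9088 = 0.01500
  45–49: 5 × 0.0002 × 0.8888 = 0.00089
Sum = 2.28966
NRR = 0.48309 × 2.28966 = 1.10611
NRR > 1, so each generation more than replaces itself.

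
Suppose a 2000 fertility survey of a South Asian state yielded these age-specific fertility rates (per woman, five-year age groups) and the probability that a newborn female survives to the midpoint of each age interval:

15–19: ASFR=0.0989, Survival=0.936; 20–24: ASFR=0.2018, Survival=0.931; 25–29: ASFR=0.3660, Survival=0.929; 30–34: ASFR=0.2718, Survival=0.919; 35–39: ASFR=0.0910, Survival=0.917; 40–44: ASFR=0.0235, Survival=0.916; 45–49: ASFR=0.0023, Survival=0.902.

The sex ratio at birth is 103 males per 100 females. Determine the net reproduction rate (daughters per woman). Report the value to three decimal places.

2.407

Proportion female at birth = 100 / (100 + 103) = 0.49261.
Weighting each age-specific rate by interval width and survival:
  15–19: 5 × 0.0989 × 0.936 = 0.46285
  20–24: 5 × 0.2018 × 0.931 = 0.93938
  25–29: 5 × 0.3660 × 0.929 = 1.70007
  30–34: 5 × 0.2718 × 0.919 = 1.24892
  35–39: 5 × 0.0910 × 0.917 = 0.41724
  40–44: 5 × 0.0235 × 0.916 = 0.10763
  45–49: 5 × 0.0023 × 0.902 = 0.01037
Sum = 4.88646
NRR = 0.49261 × 4.88646 = 2.40712
With NRR above 1 the population is above replacement fertility.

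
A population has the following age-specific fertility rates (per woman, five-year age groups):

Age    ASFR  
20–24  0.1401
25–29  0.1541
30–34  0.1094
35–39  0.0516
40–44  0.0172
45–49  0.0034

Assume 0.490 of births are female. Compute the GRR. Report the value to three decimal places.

1.166

Proportion female at birth = 0.490.
Sum of ASFRs = 0.1401 + 0.1541 + 0.1094 + 0.0516 + 0.0172 + 0.0034 = 0.4758
TFR = 5 × 0.4758 = 2.379
GRR = 0.490 × 2.379 = 1.16571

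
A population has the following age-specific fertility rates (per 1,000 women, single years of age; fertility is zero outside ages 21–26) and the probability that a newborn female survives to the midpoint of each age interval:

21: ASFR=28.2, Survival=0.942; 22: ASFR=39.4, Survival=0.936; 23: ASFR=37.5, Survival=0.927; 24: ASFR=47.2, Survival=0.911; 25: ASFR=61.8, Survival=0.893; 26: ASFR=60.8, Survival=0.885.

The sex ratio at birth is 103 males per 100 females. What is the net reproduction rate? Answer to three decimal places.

0.123

Proportion female at birth = 100 / (100 + 103) = 0.49261.
Per-age-group product (1 × ASFR × survival probability):
  21: 1 × 28.2/1000 × 0.942 = 0.02656
  22: 1 × 39.4/1000 × 0.936 = 0.03688
  23: 1 × 37.5/1000 × 0.927 = 0.03476
  24: 1 × 47.2/1000 × 0.911 = 0.04300
  25: 1 × 61.8/1000 × 0.893 = 0.05519
  26: 1 × 60.8/1000 × 0.885 = 0.05381
Sum = 0.25020
NRR = 0.49261 × 0.25020 = 0.12325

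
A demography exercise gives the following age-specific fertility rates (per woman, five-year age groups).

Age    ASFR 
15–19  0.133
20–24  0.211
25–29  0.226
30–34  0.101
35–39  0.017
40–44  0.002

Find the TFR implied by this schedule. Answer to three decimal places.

Sum of ASFRs = 0.133 + 0.211 + 0.226 + 0.101 + 0.017 + 0.002 = 0.690
TFR = 5 × 0.690 = 3.45

3.450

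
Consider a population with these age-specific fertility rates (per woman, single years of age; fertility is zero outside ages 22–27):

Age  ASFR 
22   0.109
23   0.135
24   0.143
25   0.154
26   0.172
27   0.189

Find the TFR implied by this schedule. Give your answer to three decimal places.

0.902

Sum of ASFRs = 0.109 + 0.135 + 0.143 + 0.154 + 0.172 + 0.189 = 0.902
TFR = 0.902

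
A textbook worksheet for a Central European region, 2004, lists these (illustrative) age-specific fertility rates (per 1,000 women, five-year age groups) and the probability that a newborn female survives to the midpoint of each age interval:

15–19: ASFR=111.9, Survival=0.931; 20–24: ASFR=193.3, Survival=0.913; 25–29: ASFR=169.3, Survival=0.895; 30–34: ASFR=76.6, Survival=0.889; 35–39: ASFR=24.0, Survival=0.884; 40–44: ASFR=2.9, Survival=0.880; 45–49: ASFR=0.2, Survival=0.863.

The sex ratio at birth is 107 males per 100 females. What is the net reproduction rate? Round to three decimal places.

Proportion female at birth = 100 / (100 + 107) = 0.48309.
Each age group contributes 5 × ASFR × survival:
  15–19: 5 × 111.9/1000 × 0.931 = 0.52089
  20–24: 5 × 193.3/1000 × 0.913 = 0.88241
  25–29: 5 × 169.3/1000 × 0.895 = 0.75762
  30–34: 5 × 76.6/1000 × 0.889 = 0.34049
  35–39: 5 × 24.0/1000 × 0.884 = 0.10608
  40–44: 5 × 2.9/1000 × 0.880 = 0.01276
  45–49: 5 × 0.2/1000 × 0.863 = 0.00086
Sum = 2.62111
NRR = 0.48309 × 2.62111 = 1.26623
With NRR above 1 the population is above replacement fertility.

1.266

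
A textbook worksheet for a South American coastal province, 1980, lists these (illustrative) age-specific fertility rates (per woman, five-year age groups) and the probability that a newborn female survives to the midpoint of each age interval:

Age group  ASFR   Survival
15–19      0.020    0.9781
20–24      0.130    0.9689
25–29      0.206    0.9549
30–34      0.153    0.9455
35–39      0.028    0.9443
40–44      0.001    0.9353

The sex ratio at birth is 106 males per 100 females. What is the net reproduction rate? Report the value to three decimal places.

1.248

Proportion female at birth = 100 / (100 + 106) = 0.48544.
Per-age-group product (5 × ASFR × survival probability):
  15–19: 5 × 0.020 × 0.9781 = 0.09781
  20–24: 5 × 0.130 × 0.9689 = 0.62979
  25–29: 5 × 0.206 × 0.9549 = 0.98355
  30–34: 5 × 0.153 × 0.9455 = 0.72331
  35–39: 5 × 0.028 × 0.9443 = 0.13220
  40–44: 5 × 0.001 × 0.9353 = 0.00468
Sum = 2.57134
NRR = 0.48544 × 2.57134 = 1.24823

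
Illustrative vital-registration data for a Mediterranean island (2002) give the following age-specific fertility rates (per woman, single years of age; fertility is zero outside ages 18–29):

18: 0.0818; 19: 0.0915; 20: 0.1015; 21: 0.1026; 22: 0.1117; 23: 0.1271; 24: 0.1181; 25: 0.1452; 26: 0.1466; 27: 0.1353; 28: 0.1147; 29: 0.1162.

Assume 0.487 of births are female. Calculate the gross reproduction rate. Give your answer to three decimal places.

Proportion female at birth = 0.487.
Sum of ASFRs = 0.0818 + 0.0915 + 0.1015 + 0.1026 + 0.1117 + 0.1271 + 0.1181 + 0.1452 + 0.1466 + 0.1353 + 0.1147 + 0.1162 = 1.3923
TFR = 1.3923
GRR = 0.487 × 1.3923 = 0.67805

0.678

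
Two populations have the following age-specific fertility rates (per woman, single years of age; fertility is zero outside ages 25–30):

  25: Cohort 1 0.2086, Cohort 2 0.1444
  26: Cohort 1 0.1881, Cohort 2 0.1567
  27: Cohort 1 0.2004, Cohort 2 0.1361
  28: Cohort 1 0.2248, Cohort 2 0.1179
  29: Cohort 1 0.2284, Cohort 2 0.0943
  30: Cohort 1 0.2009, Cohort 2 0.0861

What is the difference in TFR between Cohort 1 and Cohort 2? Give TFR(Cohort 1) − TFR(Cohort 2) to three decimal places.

0.516

Cohort 1:
  Sum of ASFRs = 0.2086 + 0.1881 + 0.2004 + 0.2248 + 0.2284 + 0.2009 = 1.2512
  TFR = 1.2512
Cohort 2:
  Sum of ASFRs = 0.1444 + 0.1567 + 0.1361 + 0.1179 + 0.0943 + 0.0861 = 0.7355
  TFR = 0.7355
Difference = 1.2512 − 0.7355 = 0.5157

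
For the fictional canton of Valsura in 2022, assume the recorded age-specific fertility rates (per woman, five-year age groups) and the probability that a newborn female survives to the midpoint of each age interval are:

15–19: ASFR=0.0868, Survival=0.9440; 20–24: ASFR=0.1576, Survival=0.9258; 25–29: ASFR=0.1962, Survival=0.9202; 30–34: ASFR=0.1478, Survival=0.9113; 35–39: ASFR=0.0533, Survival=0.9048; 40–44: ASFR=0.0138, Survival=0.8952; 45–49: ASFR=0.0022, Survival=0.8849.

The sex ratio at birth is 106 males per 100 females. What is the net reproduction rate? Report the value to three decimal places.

1.470

Proportion female at birth = 100 / (100 + 106) = 0.48544.
Weighting each age-specific rate by interval width and survival:
  15–19: 5 × 0.0868 × 0.9440 = 0.40970
  20–24: 5 × 0.1576 × 0.9258 = 0.72953
  25–29: 5 × 0.1962 × 0.9202 = 0.90272
  30–34: 5 × 0.1478 × 0.9113 = 0.67345
  35–39: 5 × 0.0533 × 0.9048 = 0.24113
  40–44: 5 × 0.0138 × 0.8952 = 0.06177
  45–49: 5 × 0.0022 × 0.8849 = 0.00973
Sum = 3.02803
NRR = 0.48544 × 3.02803 = 1.46993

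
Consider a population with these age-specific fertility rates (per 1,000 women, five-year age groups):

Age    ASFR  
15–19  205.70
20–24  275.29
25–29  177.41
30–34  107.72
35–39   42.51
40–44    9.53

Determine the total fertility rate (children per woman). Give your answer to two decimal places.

4.09

Sum of ASFRs = 205.70 + 275.29 + 177.41 + 107.72 + 42.51 + 9.53 = 818.16
TFR = 5 × 818.16 / 1000 = 4.0908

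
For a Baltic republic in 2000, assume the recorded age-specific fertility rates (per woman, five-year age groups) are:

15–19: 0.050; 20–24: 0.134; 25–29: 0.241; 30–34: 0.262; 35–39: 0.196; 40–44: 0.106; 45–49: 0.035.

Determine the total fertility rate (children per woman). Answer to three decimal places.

Sum of ASFRs = 0.050 + 0.134 + 0.241 + 0.262 + 0.196 + 0.106 + 0.035 = 1.024
TFR = 5 × 1.024 = 5.12

5.120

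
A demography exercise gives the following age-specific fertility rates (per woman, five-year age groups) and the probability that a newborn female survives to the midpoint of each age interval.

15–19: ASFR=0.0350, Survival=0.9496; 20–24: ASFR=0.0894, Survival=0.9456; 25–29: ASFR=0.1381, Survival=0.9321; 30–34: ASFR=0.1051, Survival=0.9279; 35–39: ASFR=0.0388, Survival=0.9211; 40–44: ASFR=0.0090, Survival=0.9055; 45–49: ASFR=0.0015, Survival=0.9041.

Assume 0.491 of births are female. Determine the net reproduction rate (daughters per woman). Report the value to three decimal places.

0.956

Proportion female at birth = 0.491.
Per-age-group product (5 × ASFR × survival probability):
  15–19: 5 × 0.0350 × 0.9496 = 0.16618
  20–24: 5 × 0.0894 × 0.9456 = 0.42268
  25–29: 5 × 0.1381 × 0.9321 = 0.64362
  30–34: 5 × 0.1051 × 0.9279 = 0.48761
  35–39: 5 × 0.0388 × 0.9211 = 0.17869
  40–44: 5 × 0.0090 × 0.9055 = 0.04075
  45–49: 5 × 0.0015 × 0.9041 = 0.00678
Sum = 1.94631
NRR = 0.491 × 1.94631 = 0.95564
NRR < 1, so the cohort does not fully replace itself.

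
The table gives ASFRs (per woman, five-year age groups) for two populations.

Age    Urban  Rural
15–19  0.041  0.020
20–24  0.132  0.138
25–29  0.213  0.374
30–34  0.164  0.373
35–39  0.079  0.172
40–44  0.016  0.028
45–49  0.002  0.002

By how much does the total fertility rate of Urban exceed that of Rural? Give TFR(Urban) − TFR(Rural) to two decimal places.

Urban:
  Sum of ASFRs = 0.041 + 0.132 + 0.213 + 0.164 + 0.079 + 0.016 + 0.002 = 0.647
  TFR = 5 × 0.647 = 3.235
Rural:
  Sum of ASFRs = 0.020 + 0.138 + 0.374 + 0.373 + 0.172 + 0.028 + 0.002 = 1.107
  TFR = 5 × 1.107 = 5.535
Difference = 3.235 − 5.535 = -2.3

-2.30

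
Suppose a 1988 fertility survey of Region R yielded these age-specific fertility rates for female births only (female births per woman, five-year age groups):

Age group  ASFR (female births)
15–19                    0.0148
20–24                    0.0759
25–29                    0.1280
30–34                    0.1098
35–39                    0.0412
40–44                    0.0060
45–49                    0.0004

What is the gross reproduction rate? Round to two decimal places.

1.88

Sum of female ASFRs = 0.0148 + 0.0759 + 0.1280 + 0.1098 + 0.0412 + 0.0060 + 0.0004 = 0.3761
GRR = 5 × 0.3761 = 1.8805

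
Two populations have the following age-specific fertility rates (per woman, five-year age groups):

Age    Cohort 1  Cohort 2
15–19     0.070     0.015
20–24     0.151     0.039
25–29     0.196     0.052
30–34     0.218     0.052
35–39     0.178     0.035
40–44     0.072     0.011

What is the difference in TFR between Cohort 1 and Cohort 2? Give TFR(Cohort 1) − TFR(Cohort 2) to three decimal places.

Cohort 1:
  Sum of ASFRs = 0.070 + 0.151 + 0.196 + 0.218 + 0.178 + 0.072 = 0.885
  TFR = 5 × 0.885 = 4.425
Cohort 2:
  Sum of ASFRs = 0.015 + 0.039 + 0.052 + 0.052 + 0.035 + 0.011 = 0.204
  TFR = 5 × 0.204 = 1.02
Difference = 4.425 − 1.02 = 3.405

3.405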